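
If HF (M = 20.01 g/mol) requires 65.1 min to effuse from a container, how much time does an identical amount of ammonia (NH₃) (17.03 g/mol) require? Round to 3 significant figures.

60.1 min

From Graham's law, t_NH₃/t_HF = √(M_NH₃/M_HF) = √(17.03/20.01) = √0.8511 = 0.9225.
So the time for NH₃ is 65.1 × 0.9225 = 60.1 min.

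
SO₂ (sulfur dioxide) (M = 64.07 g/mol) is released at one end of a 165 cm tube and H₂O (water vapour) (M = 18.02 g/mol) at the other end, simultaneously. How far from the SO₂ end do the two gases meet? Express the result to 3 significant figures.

57.2 cm

The fronts meet when d_SO₂ + d_H₂O = L with d_SO₂/d_H₂O = √(M_H₂O/M_SO₂) (Graham's law). Here √(M_H₂O/M_SO₂) = √(18.02/64.07) = 0.5303.
With d_SO₂ + d_H₂O = 165 cm, d_H₂O = 165/(1 + 0.5303) = 107.8 cm.
d_SO₂ = 165 − 107.8 = 57.2 cm.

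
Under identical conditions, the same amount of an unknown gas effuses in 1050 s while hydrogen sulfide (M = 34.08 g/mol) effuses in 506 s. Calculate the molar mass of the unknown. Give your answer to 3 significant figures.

Using Graham's law: t_X/t_H₂S = √(M_X/M_H₂S).
1050/506 = 2.075 = √(M_X/34.08)
M_X = 34.08 × 2.075² = 34.08 × 4.306 = 147 g/mol

147 g/mol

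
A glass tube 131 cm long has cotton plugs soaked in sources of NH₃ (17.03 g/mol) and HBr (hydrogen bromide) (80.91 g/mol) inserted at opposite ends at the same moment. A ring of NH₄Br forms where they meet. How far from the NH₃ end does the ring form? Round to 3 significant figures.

In equal time, each gas travels a distance ∝ its rate ∝ 1/√M, so d_NH₃/d_HBr = √(M_HBr/M_NH₃) = √(80.91/17.03) = 2.180.
With d_NH₃ + d_HBr = 131 cm, d_HBr = 131/(1 + 2.180) = 41.20 cm.
d_NH₃ = 131 − 41.20 = 89.8 cm.

89.8 cm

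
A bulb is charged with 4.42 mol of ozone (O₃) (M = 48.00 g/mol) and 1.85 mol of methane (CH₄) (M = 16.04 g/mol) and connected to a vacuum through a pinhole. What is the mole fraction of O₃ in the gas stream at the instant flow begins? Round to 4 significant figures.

The effusion rate of species i is ∝ p_i/√M_i ∝ n_i/√M_i.
So x_O₃ in the escaping gas = (n_O₃/√M_O₃) / Σ(n_i/√M_i)
= (4.42/√48.00) / (4.42/√48.00 + 1.85/√16.04) = 0.6380/(0.6380 + 0.4619) = 0.5800.

0.5800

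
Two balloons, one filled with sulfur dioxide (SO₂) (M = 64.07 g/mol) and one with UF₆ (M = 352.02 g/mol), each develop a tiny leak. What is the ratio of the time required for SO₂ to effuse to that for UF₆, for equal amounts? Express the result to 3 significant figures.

0.427

Graham's law gives t_SO₂/t_UF₆ = √(M_SO₂/M_UF₆) = √(64.07/352.02) = √0.1820 = 0.427.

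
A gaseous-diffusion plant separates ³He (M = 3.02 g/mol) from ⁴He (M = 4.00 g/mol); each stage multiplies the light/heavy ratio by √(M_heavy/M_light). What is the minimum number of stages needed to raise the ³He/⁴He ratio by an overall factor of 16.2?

20

Single-stage factor α = √(4.00/3.02), so ln α = ½ ln(1.32450) = 0.1405.
Need α^N ≥ 16.2 ⇒ N ≥ ln(16.2) / ln α = 2.785 / 0.1405 = 19.82.
So at least 20 stages are needed.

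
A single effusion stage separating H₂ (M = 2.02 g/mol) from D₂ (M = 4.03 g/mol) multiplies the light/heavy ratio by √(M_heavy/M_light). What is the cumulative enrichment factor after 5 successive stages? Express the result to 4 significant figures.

5.622

The single-stage factor is √(M_heavy/M_light), so 5 stages give [√(4.03/2.02)]^5 = (4.03/2.02)^(5/2).
= 1.99505^(5/2) = 5.622.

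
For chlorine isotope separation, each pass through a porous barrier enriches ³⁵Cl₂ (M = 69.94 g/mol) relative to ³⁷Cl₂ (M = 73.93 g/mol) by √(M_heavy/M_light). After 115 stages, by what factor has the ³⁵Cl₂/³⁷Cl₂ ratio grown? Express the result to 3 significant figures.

The single-stage factor is √(M_heavy/M_light), so 115 stages give [√(73.93/69.94)]^115 = (73.93/69.94)^(115/2).
= 1.05705^(115/2) = 24.3.

24.3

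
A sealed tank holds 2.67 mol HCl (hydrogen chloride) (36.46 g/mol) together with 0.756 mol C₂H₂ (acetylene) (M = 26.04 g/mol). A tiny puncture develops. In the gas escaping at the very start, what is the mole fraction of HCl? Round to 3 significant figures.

Effusion rate of each component ∝ n_i/√M_i (partial pressure × 1/√M).
So x_HCl in the escaping gas = (n_HCl/√M_HCl) / Σ(n_i/√M_i)
= (2.67/√36.46) / (2.67/√36.46 + 0.756/√26.04) = 0.4422/(0.4422 + 0.1481) = 0.749.

0.749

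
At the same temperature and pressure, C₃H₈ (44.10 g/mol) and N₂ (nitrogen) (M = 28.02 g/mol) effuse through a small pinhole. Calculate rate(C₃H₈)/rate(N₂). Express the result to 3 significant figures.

0.797

Using Graham's law: rate_C₃H₈/rate_N₂ = √(M_N₂/M_C₃H₈) = √(28.02/44.10) = √0.6354 = 0.797.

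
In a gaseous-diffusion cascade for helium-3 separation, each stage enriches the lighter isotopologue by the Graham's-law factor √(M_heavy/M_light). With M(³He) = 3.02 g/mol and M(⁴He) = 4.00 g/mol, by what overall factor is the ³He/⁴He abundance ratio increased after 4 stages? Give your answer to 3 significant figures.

1.75

Overall factor = α^4 with α = √(4.00/3.02), i.e. (4.00/3.02)^(4/2).
= 1.32450^2 = 1.75.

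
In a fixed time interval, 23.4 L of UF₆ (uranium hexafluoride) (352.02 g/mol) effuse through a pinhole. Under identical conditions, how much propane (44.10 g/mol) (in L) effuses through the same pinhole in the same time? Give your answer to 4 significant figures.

66.11 L

Using Graham's law: rate_C₃H₈/rate_UF₆ = √(M_UF₆/M_C₃H₈) = √(352.02/44.10) = √7.982 = 2.825.
So the volume for C₃H₈ is 23.4 × 2.825 = 66.11 L.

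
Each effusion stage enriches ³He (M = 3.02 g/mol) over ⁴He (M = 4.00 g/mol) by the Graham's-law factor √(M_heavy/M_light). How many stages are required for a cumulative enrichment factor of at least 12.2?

With α = √(4.00/3.02) per stage, ln α = ½ ln(1.32450) = 0.1405.
Need α^N ≥ 12.2 ⇒ N ≥ ln(12.2) / ln α = 2.501 / 0.1405 = 17.80.
Minimum whole number of stages: N = 18.

18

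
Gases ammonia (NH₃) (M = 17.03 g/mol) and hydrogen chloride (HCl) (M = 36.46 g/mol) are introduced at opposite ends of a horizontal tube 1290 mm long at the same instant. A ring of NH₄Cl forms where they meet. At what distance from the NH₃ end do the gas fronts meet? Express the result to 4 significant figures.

766.3 mm

Distances travelled in equal time are proportional to diffusion rates, so d_NH₃/d_HCl = √(M_HCl/M_NH₃) = √(36.46/17.03) = 1.463.
With d_NH₃ + d_HCl = 1290 mm, d_HCl = 1290/(1 + 1.463) = 523.7 mm.
d_NH₃ = 1290 − 523.7 = 766.3 mm.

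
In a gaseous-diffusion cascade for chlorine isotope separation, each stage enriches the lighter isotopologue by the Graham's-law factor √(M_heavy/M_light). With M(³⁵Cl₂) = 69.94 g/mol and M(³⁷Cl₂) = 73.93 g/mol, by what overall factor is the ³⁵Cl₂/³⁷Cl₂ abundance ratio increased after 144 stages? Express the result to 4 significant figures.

Each stage multiplies the ratio by α = √(73.93/69.94), so after 144 stages the overall factor is α^144 = (73.93/69.94)^(144/2).
= 1.05705^72 = 54.31.

54.31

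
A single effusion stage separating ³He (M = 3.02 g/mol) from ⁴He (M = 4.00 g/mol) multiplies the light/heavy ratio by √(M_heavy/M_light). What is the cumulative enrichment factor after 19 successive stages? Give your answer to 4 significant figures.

Overall factor = α^19 with α = √(4.00/3.02), i.e. (4.00/3.02)^(19/2).
= 1.32450^(19/2) = 14.44.

14.44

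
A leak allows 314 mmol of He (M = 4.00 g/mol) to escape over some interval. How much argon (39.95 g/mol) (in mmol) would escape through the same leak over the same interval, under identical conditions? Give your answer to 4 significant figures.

99.36 mmol

From Graham's law, rate_Ar/rate_He = √(M_He/M_Ar) = √(4.00/39.95) = √0.1001 = 0.3164.
So the amount for Ar is 314 × 0.3164 = 99.36 mmol.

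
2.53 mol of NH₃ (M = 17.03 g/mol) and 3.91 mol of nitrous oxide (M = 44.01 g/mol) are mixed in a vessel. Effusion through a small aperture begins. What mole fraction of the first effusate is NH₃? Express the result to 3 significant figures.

0.510

Each component's effusion rate ∝ (its partial pressure)·(1/√M) ∝ n_i/√M_i.
So x_NH₃ in the escaping gas = (n_NH₃/√M_NH₃) / Σ(n_i/√M_i)
= (2.53/√17.03) / (2.53/√17.03 + 3.91/√44.01) = 0.6131/(0.6131 + 0.5894) = 0.510.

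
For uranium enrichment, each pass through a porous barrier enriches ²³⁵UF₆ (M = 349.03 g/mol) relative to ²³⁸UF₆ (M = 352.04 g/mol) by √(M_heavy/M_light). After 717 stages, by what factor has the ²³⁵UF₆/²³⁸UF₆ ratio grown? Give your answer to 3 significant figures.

Each stage multiplies the ratio by α = √(352.04/349.03), so after 717 stages the overall factor is α^717 = (352.04/349.03)^(717/2).
= 1.00862^(717/2) = 21.7.

21.7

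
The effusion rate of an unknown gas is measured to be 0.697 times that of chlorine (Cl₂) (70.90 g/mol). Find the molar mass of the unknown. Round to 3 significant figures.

Using Graham's law: rate_X/rate_Cl₂ = √(M_Cl₂/M_X).
0.697 = √(70.90/M_X)
M_X = 70.90 / 0.697² = 70.90 / 0.4858 = 146 g/mol

146 g/mol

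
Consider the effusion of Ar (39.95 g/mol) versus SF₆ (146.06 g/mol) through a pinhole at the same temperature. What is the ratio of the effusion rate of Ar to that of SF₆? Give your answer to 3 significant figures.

1.91

By Graham's law, rate_Ar/rate_SF₆ = √(M_SF₆/M_Ar) = √(146.06/39.95) = √3.656 = 1.91.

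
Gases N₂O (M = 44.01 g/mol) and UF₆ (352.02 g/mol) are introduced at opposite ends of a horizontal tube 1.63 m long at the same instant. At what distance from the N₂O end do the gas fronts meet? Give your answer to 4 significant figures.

1.204 m

Distances travelled in equal time are proportional to diffusion rates, so d_N₂O/d_UF₆ = √(M_UF₆/M_N₂O) = √(352.02/44.01) = 2.828.
With d_N₂O + d_UF₆ = 1.63 m, d_UF₆ = 1.63/(1 + 2.828) = 0.4258 m.
d_N₂O = 1.63 − 0.4258 = 1.204 m.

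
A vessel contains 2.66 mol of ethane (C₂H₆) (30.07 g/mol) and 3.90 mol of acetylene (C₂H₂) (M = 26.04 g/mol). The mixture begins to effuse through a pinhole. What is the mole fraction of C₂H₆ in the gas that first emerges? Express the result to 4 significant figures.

Rate_i ∝ x_i/√M_i (Graham's law weighted by mole fraction), so the effusate composition follows n_i/√M_i.
Mole fraction of C₂H₆ in the effusate = (n_C₂H₆/√M_C₂H₆) / (n_C₂H₆/√M_C₂H₆ + n_C₂H₂/√M_C₂H₂)
= (2.66/√30.07) / (2.66/√30.07 + 3.90/√26.04) = 0.4851/(0.4851 + 0.7643) = 0.3883.

0.3883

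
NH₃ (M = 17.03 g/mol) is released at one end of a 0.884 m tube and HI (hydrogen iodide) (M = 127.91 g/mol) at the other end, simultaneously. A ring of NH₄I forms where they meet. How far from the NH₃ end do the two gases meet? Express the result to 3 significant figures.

0.648 m

Distances travelled in equal time are proportional to diffusion rates, so d_NH₃/d_HI = √(M_HI/M_NH₃) = √(127.91/17.03) = 2.741.
With d_NH₃ + d_HI = 0.884 m, d_HI = 0.884/(1 + 2.741) = 0.2363 m.
d_NH₃ = 0.884 − 0.2363 = 0.648 m.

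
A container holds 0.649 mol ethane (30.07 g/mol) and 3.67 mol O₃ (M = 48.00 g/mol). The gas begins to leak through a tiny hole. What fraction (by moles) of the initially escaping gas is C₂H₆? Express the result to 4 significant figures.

The effusion rate of species i is ∝ p_i/√M_i ∝ n_i/√M_i.
So x_C₂H₆ in the escaping gas = (n_C₂H₆/√M_C₂H₆) / Σ(n_i/√M_i)
= (0.649/√30.07) / (0.649/√30.07 + 3.67/√48.00) = 0.1184/(0.1184 + 0.5297) = 0.1826.

0.1826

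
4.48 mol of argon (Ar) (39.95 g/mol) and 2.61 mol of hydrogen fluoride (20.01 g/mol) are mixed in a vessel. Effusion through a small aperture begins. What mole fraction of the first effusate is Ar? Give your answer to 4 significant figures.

0.5485

Rate_i ∝ x_i/√M_i (Graham's law weighted by mole fraction), so the effusate composition follows n_i/√M_i.
So x_Ar in the escaping gas = (n_Ar/√M_Ar) / Σ(n_i/√M_i)
= (4.48/√39.95) / (4.48/√39.95 + 2.61/√20.01) = 0.7088/(0.7088 + 0.5835) = 0.5485.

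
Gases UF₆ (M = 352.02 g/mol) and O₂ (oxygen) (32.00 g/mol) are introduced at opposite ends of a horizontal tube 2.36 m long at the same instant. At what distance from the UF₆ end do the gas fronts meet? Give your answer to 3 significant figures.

0.547 m

The fronts meet when d_UF₆ + d_O₂ = L with d_UF₆/d_O₂ = √(M_O₂/M_UF₆) (Graham's law). Here √(M_O₂/M_UF₆) = √(32.00/352.02) = 0.3015.
With d_UF₆ + d_O₂ = 2.36 m, d_O₂ = 2.36/(1 + 0.3015) = 1.813 m.
d_UF₆ = 2.36 − 1.813 = 0.547 m.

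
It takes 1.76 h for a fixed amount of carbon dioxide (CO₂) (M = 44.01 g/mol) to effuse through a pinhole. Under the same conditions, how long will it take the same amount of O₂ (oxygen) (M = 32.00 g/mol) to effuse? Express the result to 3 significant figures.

1.50 h

From Graham's law, t_O₂/t_CO₂ = √(M_O₂/M_CO₂) = √(32.00/44.01) = √0.7271 = 0.8527.
So the time for O₂ is 1.76 × 0.8527 = 1.50 h.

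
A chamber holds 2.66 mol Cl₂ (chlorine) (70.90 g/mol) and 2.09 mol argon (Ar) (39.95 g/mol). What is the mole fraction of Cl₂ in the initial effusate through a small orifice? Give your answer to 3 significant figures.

Each component's effusion rate ∝ (its partial pressure)·(1/√M) ∝ n_i/√M_i.
x_Cl₂(eff) = (n_Cl₂/√M_Cl₂) / (n_Cl₂/√M_Cl₂ + n_Ar/√M_Ar)
= (2.66/√70.90) / (2.66/√70.90 + 2.09/√39.95) = 0.3159/(0.3159 + 0.3307) = 0.489.

0.489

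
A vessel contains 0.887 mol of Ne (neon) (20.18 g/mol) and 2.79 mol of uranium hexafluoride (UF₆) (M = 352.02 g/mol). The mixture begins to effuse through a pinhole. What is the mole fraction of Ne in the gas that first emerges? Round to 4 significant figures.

0.5704

Each component's effusion rate ∝ (its partial pressure)·(1/√M) ∝ n_i/√M_i.
x_Ne(eff) = (n_Ne/√M_Ne) / (n_Ne/√M_Ne + n_UF₆/√M_UF₆)
= (0.887/√20.18) / (0.887/√20.18 + 2.79/√352.02) = 0.1975/(0.1975 + 0.1487) = 0.5704.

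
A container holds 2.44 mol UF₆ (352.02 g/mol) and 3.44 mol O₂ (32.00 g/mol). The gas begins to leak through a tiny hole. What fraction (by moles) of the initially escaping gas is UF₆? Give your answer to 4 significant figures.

Rate_i ∝ x_i/√M_i (Graham's law weighted by mole fraction), so the effusate composition follows n_i/√M_i.
x_UF₆(eff) = (n_UF₆/√M_UF₆) / (n_UF₆/√M_UF₆ + n_O₂/√M_O₂)
= (2.44/√352.02) / (2.44/√352.02 + 3.44/√32.00) = 0.1300/(0.1300 + 0.6081) = 0.1762.

0.1762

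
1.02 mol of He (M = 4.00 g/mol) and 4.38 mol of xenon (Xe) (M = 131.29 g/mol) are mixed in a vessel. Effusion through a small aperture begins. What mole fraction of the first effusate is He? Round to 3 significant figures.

Each component's effusion rate ∝ (its partial pressure)·(1/√M) ∝ n_i/√M_i.
So x_He in the escaping gas = (n_He/√M_He) / Σ(n_i/√M_i)
= (1.02/√4.00) / (1.02/√4.00 + 4.38/√131.29) = 0.5100/(0.5100 + 0.3823) = 0.572.

0.572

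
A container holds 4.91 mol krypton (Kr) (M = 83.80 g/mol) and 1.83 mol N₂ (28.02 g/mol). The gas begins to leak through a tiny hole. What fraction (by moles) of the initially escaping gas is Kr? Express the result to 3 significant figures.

0.608

The effusion rate of species i is ∝ p_i/√M_i ∝ n_i/√M_i.
Mole fraction of Kr in the effusate = (n_Kr/√M_Kr) / (n_Kr/√M_Kr + n_N₂/√M_N₂)
= (4.91/√83.80) / (4.91/√83.80 + 1.83/√28.02) = 0.5364/(0.5364 + 0.3457) = 0.608.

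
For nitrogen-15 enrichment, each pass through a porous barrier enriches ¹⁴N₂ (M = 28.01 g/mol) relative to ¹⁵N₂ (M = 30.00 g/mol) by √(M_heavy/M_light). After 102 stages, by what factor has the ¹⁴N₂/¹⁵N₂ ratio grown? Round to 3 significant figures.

33.1

Overall factor = α^102 with α = √(30.00/28.01), i.e. (30.00/28.01)^(102/2).
= 1.07105^51 = 33.1.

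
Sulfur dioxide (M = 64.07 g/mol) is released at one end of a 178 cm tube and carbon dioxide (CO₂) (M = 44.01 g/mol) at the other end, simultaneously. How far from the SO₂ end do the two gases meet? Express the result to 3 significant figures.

Distances travelled in equal time are proportional to diffusion rates, so d_SO₂/d_CO₂ = √(M_CO₂/M_SO₂) = √(44.01/64.07) = 0.8288.
With d_SO₂ + d_CO₂ = 178 cm, d_CO₂ = 178/(1 + 0.8288) = 97.33 cm.
d_SO₂ = 178 − 97.33 = 80.7 cm.

80.7 cm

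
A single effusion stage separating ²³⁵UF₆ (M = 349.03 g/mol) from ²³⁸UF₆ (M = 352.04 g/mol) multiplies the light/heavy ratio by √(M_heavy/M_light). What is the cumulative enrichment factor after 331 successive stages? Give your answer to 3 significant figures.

4.14

The single-stage factor is √(M_heavy/M_light), so 331 stages give [√(352.04/349.03)]^331 = (352.04/349.03)^(331/2).
= 1.00862^(331/2) = 4.14.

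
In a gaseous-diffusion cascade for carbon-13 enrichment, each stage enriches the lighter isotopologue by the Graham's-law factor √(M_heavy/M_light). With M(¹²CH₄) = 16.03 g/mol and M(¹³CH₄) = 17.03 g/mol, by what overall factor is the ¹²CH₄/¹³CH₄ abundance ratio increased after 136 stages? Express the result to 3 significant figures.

Overall factor = α^136 with α = √(17.03/16.03), i.e. (17.03/16.03)^(136/2).
= 1.06238^68 = 61.3.

61.3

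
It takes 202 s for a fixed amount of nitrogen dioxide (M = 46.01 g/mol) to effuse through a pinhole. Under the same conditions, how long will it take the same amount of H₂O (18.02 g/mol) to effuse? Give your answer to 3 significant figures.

126 s

Using Graham's law: t_H₂O/t_NO₂ = √(M_H₂O/M_NO₂) = √(18.02/46.01) = √0.3917 = 0.6258.
So the time for H₂O is 202 × 0.6258 = 126 s.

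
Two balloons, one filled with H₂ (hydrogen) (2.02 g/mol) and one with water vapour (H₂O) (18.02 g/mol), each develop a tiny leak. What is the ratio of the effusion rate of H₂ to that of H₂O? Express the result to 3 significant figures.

Using Graham's law: rate_H₂/rate_H₂O = √(M_H₂O/M_H₂) = √(18.02/2.02) = √8.921 = 2.99.

2.99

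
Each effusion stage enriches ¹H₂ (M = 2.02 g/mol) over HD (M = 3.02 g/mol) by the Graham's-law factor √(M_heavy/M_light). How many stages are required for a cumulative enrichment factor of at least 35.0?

18

Single-stage factor α = √(3.02/2.02), so ln α = ½ ln(1.49505) = 0.2011.
Need α^N ≥ 35.0 ⇒ N ≥ ln(35.0) / ln α = 3.555 / 0.2011 = 17.68.
Rounding up, N = 18 stages.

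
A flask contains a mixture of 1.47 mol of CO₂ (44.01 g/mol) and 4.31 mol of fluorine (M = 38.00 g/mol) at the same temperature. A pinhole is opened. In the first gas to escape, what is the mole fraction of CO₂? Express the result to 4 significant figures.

0.2407

Each component's effusion rate ∝ (its partial pressure)·(1/√M) ∝ n_i/√M_i.
x_CO₂(eff) = (n_CO₂/√M_CO₂) / (n_CO₂/√M_CO₂ + n_F₂/√M_F₂)
= (1.47/√44.01) / (1.47/√44.01 + 4.31/√38.00) = 0.2216/(0.2216 + 0.6992) = 0.2407.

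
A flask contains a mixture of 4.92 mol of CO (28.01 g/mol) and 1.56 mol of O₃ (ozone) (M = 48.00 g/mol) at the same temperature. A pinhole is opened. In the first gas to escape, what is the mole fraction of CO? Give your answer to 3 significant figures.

Rate_i ∝ x_i/√M_i (Graham's law weighted by mole fraction), so the effusate composition follows n_i/√M_i.
Mole fraction of CO in the effusate = (n_CO/√M_CO) / (n_CO/√M_CO + n_O₃/√M_O₃)
= (4.92/√28.01) / (4.92/√28.01 + 1.56/√48.00) = 0.9296/(0.9296 + 0.2252) = 0.805.

0.805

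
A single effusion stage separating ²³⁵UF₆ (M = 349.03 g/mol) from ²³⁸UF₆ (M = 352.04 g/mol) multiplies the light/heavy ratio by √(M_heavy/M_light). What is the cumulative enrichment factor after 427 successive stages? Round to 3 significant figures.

The single-stage factor is √(M_heavy/M_light), so 427 stages give [√(352.04/349.03)]^427 = (352.04/349.03)^(427/2).
= 1.00862^(427/2) = 6.25.

6.25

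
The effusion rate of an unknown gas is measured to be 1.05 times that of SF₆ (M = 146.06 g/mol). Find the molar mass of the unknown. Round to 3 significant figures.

Since effusion rate ∝ 1/√M, rate_X/rate_SF₆ = √(M_SF₆/M_X).
1.05 = √(146.06/M_X)
M_X = 146.06 / 1.05² = 146.06 / 1.103 = 132 g/mol

132 g/mol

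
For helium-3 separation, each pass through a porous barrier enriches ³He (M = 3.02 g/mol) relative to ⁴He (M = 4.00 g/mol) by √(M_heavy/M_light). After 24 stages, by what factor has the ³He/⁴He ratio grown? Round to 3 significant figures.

29.1

The single-stage factor is √(M_heavy/M_light), so 24 stages give [√(4.00/3.02)]^24 = (4.00/3.02)^(24/2).
= 1.32450^12 = 29.1.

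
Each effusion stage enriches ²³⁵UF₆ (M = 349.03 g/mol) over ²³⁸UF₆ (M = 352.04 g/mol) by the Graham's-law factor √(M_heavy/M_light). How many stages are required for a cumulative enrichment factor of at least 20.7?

Per stage α = (352.04/349.03)^(1/2) = 1.00862^0.5, giving ln α = 0.004293.
Need α^N ≥ 20.7 ⇒ N ≥ ln(20.7) / ln α = 3.030 / 0.004293 = 705.76.
So at least 706 stages are needed.

706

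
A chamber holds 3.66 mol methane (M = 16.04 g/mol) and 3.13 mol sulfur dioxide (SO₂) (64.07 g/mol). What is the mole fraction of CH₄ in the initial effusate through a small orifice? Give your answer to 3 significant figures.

0.700

The effusion rate of species i is ∝ p_i/√M_i ∝ n_i/√M_i.
x_CH₄(eff) = (n_CH₄/√M_CH₄) / (n_CH₄/√M_CH₄ + n_SO₂/√M_SO₂)
= (3.66/√16.04) / (3.66/√16.04 + 3.13/√64.07) = 0.9139/(0.9139 + 0.3910) = 0.700.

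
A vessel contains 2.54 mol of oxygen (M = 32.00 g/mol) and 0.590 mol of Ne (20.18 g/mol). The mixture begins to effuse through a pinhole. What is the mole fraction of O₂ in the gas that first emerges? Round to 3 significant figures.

Effusion rate of each component ∝ n_i/√M_i (partial pressure × 1/√M).
x_O₂(eff) = (n_O₂/√M_O₂) / (n_O₂/√M_O₂ + n_Ne/√M_Ne)
= (2.54/√32.00) / (2.54/√32.00 + 0.590/√20.18) = 0.4490/(0.4490 + 0.1313) = 0.774.

0.774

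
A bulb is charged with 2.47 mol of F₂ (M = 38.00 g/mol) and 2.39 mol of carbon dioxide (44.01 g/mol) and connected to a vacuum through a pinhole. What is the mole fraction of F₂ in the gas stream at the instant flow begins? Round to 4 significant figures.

0.5266

The effusion rate of species i is ∝ p_i/√M_i ∝ n_i/√M_i.
x_F₂(eff) = (n_F₂/√M_F₂) / (n_F₂/√M_F₂ + n_CO₂/√M_CO₂)
= (2.47/√38.00) / (2.47/√38.00 + 2.39/√44.01) = 0.4007/(0.4007 + 0.3603) = 0.5266.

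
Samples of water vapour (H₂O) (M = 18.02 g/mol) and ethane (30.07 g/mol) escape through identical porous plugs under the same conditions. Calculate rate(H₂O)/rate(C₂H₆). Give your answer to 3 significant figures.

Graham's law gives rate_H₂O/rate_C₂H₆ = √(M_C₂H₆/M_H₂O) = √(30.07/18.02) = √1.669 = 1.29.

1.29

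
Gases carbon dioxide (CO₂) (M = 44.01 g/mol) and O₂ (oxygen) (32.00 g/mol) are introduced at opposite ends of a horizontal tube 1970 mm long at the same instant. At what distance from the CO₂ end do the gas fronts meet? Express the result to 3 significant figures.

The fronts meet when d_CO₂ + d_O₂ = L with d_CO₂/d_O₂ = √(M_O₂/M_CO₂) (Graham's law). Here √(M_O₂/M_CO₂) = √(32.00/44.01) = 0.8527.
With d_CO₂ + d_O₂ = 1970 mm, d_O₂ = 1970/(1 + 0.8527) = 1063 mm.
d_CO₂ = 1970 − 1063 = 907 mm.

907 mm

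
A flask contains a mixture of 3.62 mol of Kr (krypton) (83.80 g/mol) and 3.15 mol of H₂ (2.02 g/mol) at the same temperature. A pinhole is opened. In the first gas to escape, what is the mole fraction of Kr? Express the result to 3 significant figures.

0.151

Effusion rate of each component ∝ n_i/√M_i (partial pressure × 1/√M).
x_Kr(eff) = (n_Kr/√M_Kr) / (n_Kr/√M_Kr + n_H₂/√M_H₂)
= (3.62/√83.80) / (3.62/√83.80 + 3.15/√2.02) = 0.3954/(0.3954 + 2.216) = 0.151.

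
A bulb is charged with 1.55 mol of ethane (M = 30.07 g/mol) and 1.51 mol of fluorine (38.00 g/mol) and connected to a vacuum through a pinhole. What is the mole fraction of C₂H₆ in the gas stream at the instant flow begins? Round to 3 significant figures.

0.536

The effusion rate of species i is ∝ p_i/√M_i ∝ n_i/√M_i.
So x_C₂H₆ in the escaping gas = (n_C₂H₆/√M_C₂H₆) / Σ(n_i/√M_i)
= (1.55/√30.07) / (1.55/√30.07 + 1.51/√38.00) = 0.2827/(0.2827 + 0.2450) = 0.536.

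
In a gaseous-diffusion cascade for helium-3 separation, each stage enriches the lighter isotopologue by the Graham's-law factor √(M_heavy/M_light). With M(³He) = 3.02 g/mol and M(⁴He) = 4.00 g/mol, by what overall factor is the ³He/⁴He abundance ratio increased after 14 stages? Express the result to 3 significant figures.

7.15

Overall factor = α^14 with α = √(4.00/3.02), i.e. (4.00/3.02)^(14/2).
= 1.32450^7 = 7.15.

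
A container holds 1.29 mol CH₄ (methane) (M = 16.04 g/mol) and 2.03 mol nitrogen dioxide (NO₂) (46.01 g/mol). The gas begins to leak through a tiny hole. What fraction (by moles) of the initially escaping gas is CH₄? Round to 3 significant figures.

Each component's effusion rate ∝ (its partial pressure)·(1/√M) ∝ n_i/√M_i.
x_CH₄(eff) = (n_CH₄/√M_CH₄) / (n_CH₄/√M_CH₄ + n_NO₂/√M_NO₂)
= (1.29/√16.04) / (1.29/√16.04 + 2.03/√46.01) = 0.3221/(0.3221 + 0.2993) = 0.518.

0.518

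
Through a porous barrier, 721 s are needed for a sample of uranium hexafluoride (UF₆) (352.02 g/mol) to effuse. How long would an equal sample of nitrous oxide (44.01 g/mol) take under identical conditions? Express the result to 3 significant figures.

Since effusion rate ∝ 1/√M, t_N₂O/t_UF₆ = √(M_N₂O/M_UF₆) = √(44.01/352.02) = √0.1250 = 0.3536.
So the time for N₂O is 721 × 0.3536 = 255 s.

255 s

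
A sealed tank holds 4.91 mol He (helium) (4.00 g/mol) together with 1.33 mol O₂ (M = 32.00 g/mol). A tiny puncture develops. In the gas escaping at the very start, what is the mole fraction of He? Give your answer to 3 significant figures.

Effusion rate of each component ∝ n_i/√M_i (partial pressure × 1/√M).
So x_He in the escaping gas = (n_He/√M_He) / Σ(n_i/√M_i)
= (4.91/√4.00) / (4.91/√4.00 + 1.33/√32.00) = 2.455/(2.455 + 0.2351) = 0.913.

0.913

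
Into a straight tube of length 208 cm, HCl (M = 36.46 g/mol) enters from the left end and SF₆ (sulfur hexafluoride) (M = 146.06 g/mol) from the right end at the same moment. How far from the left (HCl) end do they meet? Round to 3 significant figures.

The fronts meet when d_HCl + d_SF₆ = L with d_HCl/d_SF₆ = √(M_SF₆/M_HCl) (Graham's law). Here √(M_SF₆/M_HCl) = √(146.06/36.46) = 2.002.
With d_HCl + d_SF₆ = 208 cm, d_SF₆ = 208/(1 + 2.002) = 69.30 cm.
d_HCl = 208 − 69.30 = 139 cm.

139 cm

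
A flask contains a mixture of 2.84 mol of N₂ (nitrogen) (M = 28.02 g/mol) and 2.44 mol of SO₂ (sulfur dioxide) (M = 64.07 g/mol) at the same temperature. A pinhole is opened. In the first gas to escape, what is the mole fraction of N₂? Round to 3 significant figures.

0.638

Effusion rate of each component ∝ n_i/√M_i (partial pressure × 1/√M).
x_N₂(eff) = (n_N₂/√M_N₂) / (n_N₂/√M_N₂ + n_SO₂/√M_SO₂)
= (2.84/√28.02) / (2.84/√28.02 + 2.44/√64.07) = 0.5365/(0.5365 + 0.3048) = 0.638.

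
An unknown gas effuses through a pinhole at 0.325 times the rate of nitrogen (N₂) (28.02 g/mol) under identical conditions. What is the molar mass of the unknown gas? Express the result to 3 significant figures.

265 g/mol

From Graham's law, rate_X/rate_N₂ = √(M_N₂/M_X).
0.325 = √(28.02/M_X)
M_X = 28.02 / 0.325² = 28.02 / 0.1056 = 265 g/mol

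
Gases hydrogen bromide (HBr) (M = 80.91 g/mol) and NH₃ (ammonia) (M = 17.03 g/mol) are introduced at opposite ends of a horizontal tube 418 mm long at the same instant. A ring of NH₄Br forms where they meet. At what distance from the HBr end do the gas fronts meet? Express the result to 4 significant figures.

In equal time, each gas travels a distance ∝ its rate ∝ 1/√M, so d_HBr/d_NH₃ = √(M_NH₃/M_HBr) = √(17.03/80.91) = 0.4588.
With d_HBr + d_NH₃ = 418 mm, d_NH₃ = 418/(1 + 0.4588) = 286.5 mm.
d_HBr = 418 − 286.5 = 131.5 mm.

131.5 mm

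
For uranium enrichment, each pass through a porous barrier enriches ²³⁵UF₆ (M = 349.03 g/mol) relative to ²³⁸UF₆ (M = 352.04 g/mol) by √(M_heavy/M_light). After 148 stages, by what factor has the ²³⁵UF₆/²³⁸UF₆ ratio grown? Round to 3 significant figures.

1.89

After 148 stages the ratio has grown by (√(352.04/349.03))^148 = (352.04/349.03)^(148/2).
= 1.00862^74 = 1.89.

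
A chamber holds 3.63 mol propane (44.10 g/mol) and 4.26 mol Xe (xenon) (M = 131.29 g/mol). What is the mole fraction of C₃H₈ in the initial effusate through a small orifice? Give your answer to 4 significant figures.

Effusion rate of each component ∝ n_i/√M_i (partial pressure × 1/√M).
Mole fraction of C₃H₈ in the effusate = (n_C₃H₈/√M_C₃H₈) / (n_C₃H₈/√M_C₃H₈ + n_Xe/√M_Xe)
= (3.63/√44.10) / (3.63/√44.10 + 4.26/√131.29) = 0.5466/(0.5466 + 0.3718) = 0.5952.

0.5952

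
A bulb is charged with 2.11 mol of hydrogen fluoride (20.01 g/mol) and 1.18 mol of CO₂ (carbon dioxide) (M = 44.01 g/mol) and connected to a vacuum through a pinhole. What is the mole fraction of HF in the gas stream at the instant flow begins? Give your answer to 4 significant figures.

0.7262

Each component's effusion rate ∝ (its partial pressure)·(1/√M) ∝ n_i/√M_i.
So x_HF in the escaping gas = (n_HF/√M_HF) / Σ(n_i/√M_i)
= (2.11/√20.01) / (2.11/√20.01 + 1.18/√44.01) = 0.4717/(0.4717 + 0.1779) = 0.7262.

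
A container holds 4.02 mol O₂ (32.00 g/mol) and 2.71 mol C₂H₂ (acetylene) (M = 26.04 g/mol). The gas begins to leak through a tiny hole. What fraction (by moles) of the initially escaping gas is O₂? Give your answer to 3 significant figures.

0.572

The effusion rate of species i is ∝ p_i/√M_i ∝ n_i/√M_i.
So x_O₂ in the escaping gas = (n_O₂/√M_O₂) / Σ(n_i/√M_i)
= (4.02/√32.00) / (4.02/√32.00 + 2.71/√26.04) = 0.7106/(0.7106 + 0.5311) = 0.572.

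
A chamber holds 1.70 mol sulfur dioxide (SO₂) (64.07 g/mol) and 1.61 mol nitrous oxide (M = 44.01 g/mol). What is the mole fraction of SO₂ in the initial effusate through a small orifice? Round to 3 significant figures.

0.467

Effusion rate of each component ∝ n_i/√M_i (partial pressure × 1/√M).
So x_SO₂ in the escaping gas = (n_SO₂/√M_SO₂) / Σ(n_i/√M_i)
= (1.70/√64.07) / (1.70/√64.07 + 1.61/√44.01) = 0.2124/(0.2124 + 0.2427) = 0.467.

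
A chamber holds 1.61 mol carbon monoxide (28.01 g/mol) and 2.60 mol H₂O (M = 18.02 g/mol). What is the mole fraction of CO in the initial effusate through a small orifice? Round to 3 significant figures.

Each component's effusion rate ∝ (its partial pressure)·(1/√M) ∝ n_i/√M_i.
x_CO(eff) = (n_CO/√M_CO) / (n_CO/√M_CO + n_H₂O/√M_H₂O)
= (1.61/√28.01) / (1.61/√28.01 + 2.60/√18.02) = 0.3042/(0.3042 + 0.6125) = 0.332.

0.332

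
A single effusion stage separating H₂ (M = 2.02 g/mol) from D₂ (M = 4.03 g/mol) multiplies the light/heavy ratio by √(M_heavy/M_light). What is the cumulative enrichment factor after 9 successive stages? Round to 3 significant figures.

After 9 stages the ratio has grown by (√(4.03/2.02))^9 = (4.03/2.02)^(9/2).
= 1.99505^(9/2) = 22.4.

22.4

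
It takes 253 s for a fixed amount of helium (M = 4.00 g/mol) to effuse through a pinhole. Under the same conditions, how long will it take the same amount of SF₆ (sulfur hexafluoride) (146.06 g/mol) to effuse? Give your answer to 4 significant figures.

Using Graham's law: t_SF₆/t_He = √(M_SF₆/M_He) = √(146.06/4.00) = √36.52 = 6.043.
So the time for SF₆ is 253 × 6.043 = 1529 s.

1529 s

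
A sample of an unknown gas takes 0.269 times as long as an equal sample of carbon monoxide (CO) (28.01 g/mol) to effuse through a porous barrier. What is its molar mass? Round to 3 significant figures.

Using Graham's law: t_X/t_CO = √(M_X/M_CO).
0.269 = √(M_X/28.01)
M_X = 28.01 × 0.269² = 28.01 × 0.07236 = 2.03 g/mol

2.03 g/mol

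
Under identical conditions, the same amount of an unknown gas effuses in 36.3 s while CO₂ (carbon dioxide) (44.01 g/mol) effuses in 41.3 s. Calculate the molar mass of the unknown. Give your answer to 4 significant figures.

34.00 g/mol

Since effusion rate ∝ 1/√M, t_X/t_CO₂ = √(M_X/M_CO₂).
36.3/41.3 = 0.8789 = √(M_X/44.01)
M_X = 44.01 × 0.8789² = 44.01 × 0.7725 = 34.00 g/mol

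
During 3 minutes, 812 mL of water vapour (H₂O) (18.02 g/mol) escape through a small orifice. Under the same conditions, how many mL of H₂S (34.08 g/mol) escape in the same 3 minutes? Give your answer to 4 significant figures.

Graham's law gives rate_H₂S/rate_H₂O = √(M_H₂O/M_H₂S) = √(18.02/34.08) = √0.5288 = 0.7272.
So the volume for H₂S is 812 × 0.7272 = 590.5 mL.

590.5 mL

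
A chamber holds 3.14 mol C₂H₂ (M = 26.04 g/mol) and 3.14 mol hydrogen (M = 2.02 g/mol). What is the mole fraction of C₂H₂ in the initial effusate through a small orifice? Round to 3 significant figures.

Effusion rate of each component ∝ n_i/√M_i (partial pressure × 1/√M).
x_C₂H₂(eff) = (n_C₂H₂/√M_C₂H₂) / (n_C₂H₂/√M_C₂H₂ + n_H₂/√M_H₂)
= (3.14/√26.04) / (3.14/√26.04 + 3.14/√2.02) = 0.6153/(0.6153 + 2.209) = 0.218.

0.218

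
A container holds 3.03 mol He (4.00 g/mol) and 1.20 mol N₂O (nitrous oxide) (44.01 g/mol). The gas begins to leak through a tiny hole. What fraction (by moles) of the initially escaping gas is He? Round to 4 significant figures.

Rate_i ∝ x_i/√M_i (Graham's law weighted by mole fraction), so the effusate composition follows n_i/√M_i.
Mole fraction of He in the effusate = (n_He/√M_He) / (n_He/√M_He + n_N₂O/√M_N₂O)
= (3.03/√4.00) / (3.03/√4.00 + 1.20/√44.01) = 1.515/(1.515 + 0.1809) = 0.8933.

0.8933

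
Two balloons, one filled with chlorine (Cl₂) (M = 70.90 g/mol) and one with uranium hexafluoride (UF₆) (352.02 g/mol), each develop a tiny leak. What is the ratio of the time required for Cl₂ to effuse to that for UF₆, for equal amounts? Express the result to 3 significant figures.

Graham's law gives t_Cl₂/t_UF₆ = √(M_Cl₂/M_UF₆) = √(70.90/352.02) = √0.2014 = 0.449.

0.449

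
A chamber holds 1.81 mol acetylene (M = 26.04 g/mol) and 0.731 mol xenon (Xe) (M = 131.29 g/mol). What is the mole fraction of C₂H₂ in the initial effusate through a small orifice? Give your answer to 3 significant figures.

0.848

The effusion rate of species i is ∝ p_i/√M_i ∝ n_i/√M_i.
So x_C₂H₂ in the escaping gas = (n_C₂H₂/√M_C₂H₂) / Σ(n_i/√M_i)
= (1.81/√26.04) / (1.81/√26.04 + 0.731/√131.29) = 0.3547/(0.3547 + 0.06380) = 0.848.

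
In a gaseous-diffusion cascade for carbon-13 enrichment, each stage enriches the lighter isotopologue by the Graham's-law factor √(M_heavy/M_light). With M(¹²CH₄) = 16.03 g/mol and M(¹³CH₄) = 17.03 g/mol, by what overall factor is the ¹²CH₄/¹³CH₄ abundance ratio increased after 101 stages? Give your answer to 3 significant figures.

The single-stage factor is √(M_heavy/M_light), so 101 stages give [√(17.03/16.03)]^101 = (17.03/16.03)^(101/2).
= 1.06238^(101/2) = 21.2.

21.2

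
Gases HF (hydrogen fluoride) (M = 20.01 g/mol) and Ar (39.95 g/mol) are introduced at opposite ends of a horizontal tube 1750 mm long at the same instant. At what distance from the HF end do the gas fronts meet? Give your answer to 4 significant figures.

1025 mm

Graham's law gives d_HF/d_Ar = rate_HF/rate_Ar = √(M_Ar/M_HF) = √(39.95/20.01) = 1.413.
With d_HF + d_Ar = 1750 mm, d_Ar = 1750/(1 + 1.413) = 725.2 mm.
d_HF = 1750 − 725.2 = 1025 mm.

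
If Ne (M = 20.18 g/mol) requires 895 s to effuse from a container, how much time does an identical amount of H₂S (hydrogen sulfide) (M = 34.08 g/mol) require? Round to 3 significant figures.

From Graham's law, t_H₂S/t_Ne = √(M_H₂S/M_Ne) = √(34.08/20.18) = √1.689 = 1.300.
So the time for H₂S is 895 × 1.300 = 1160 s.

1160 s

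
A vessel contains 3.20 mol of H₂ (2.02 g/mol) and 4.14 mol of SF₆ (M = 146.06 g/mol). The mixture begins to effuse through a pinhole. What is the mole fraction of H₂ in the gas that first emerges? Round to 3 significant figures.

Each component's effusion rate ∝ (its partial pressure)·(1/√M) ∝ n_i/√M_i.
x_H₂(eff) = (n_H₂/√M_H₂) / (n_H₂/√M_H₂ + n_SF₆/√M_SF₆)
= (3.20/√2.02) / (3.20/√2.02 + 4.14/√146.06) = 2.252/(2.252 + 0.3426) = 0.868.

0.868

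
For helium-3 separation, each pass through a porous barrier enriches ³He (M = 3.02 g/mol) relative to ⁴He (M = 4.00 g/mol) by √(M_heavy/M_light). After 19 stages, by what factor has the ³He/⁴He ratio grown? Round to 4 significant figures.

After 19 stages the ratio has grown by (√(4.00/3.02))^19 = (4.00/3.02)^(19/2).
= 1.32450^(19/2) = 14.44.

14.44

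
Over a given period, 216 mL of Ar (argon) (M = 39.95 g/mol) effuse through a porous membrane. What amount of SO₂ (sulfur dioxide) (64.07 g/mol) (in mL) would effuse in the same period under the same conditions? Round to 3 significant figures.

Using Graham's law: rate_SO₂/rate_Ar = √(M_Ar/M_SO₂) = √(39.95/64.07) = √0.6235 = 0.7896.
So the volume for SO₂ is 216 × 0.7896 = 171 mL.

171 mL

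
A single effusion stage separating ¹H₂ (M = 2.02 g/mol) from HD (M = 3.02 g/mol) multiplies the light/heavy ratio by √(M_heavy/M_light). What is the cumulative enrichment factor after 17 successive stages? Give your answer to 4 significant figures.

Overall factor = α^17 with α = √(3.02/2.02), i.e. (3.02/2.02)^(17/2).
= 1.49505^(17/2) = 30.52.

30.52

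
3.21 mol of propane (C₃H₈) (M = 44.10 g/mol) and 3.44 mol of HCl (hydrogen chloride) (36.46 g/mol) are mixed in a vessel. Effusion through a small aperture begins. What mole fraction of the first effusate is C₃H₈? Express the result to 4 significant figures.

Effusion rate of each component ∝ n_i/√M_i (partial pressure × 1/√M).
So x_C₃H₈ in the escaping gas = (n_C₃H₈/√M_C₃H₈) / Σ(n_i/√M_i)
= (3.21/√44.10) / (3.21/√44.10 + 3.44/√36.46) = 0.4834/(0.4834 + 0.5697) = 0.4590.

0.4590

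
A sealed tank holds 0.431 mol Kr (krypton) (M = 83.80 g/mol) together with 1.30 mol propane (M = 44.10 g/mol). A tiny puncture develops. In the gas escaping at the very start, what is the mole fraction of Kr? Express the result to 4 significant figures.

The effusion rate of species i is ∝ p_i/√M_i ∝ n_i/√M_i.
x_Kr(eff) = (n_Kr/√M_Kr) / (n_Kr/√M_Kr + n_C₃H₈/√M_C₃H₈)
= (0.431/√83.80) / (0.431/√83.80 + 1.30/√44.10) = 0.04708/(0.04708 + 0.1958) = 0.1939.

0.1939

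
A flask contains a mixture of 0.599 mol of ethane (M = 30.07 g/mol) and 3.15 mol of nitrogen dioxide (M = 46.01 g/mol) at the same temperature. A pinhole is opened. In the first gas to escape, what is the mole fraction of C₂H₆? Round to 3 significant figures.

0.190

Rate_i ∝ x_i/√M_i (Graham's law weighted by mole fraction), so the effusate composition follows n_i/√M_i.
x_C₂H₆(eff) = (n_C₂H₆/√M_C₂H₆) / (n_C₂H₆/√M_C₂H₆ + n_NO₂/√M_NO₂)
= (0.599/√30.07) / (0.599/√30.07 + 3.15/√46.01) = 0.1092/(0.1092 + 0.4644) = 0.190.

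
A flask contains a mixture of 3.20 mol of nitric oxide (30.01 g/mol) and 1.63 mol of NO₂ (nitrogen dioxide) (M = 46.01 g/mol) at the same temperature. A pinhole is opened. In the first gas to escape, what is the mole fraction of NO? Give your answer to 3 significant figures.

Each component's effusion rate ∝ (its partial pressure)·(1/√M) ∝ n_i/√M_i.
So x_NO in the escaping gas = (n_NO/√M_NO) / Σ(n_i/√M_i)
= (3.20/√30.01) / (3.20/√30.01 + 1.63/√46.01) = 0.5841/(0.5841 + 0.2403) = 0.709.

0.709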